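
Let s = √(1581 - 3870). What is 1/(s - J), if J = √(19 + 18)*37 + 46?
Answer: -1/(46 + 37*√37 - I*√2289) ≈ -0.0035777 - 0.00063148*I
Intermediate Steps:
J = 46 + 37*√37 (J = √37*37 + 46 = 37*√37 + 46 = 46 + 37*√37 ≈ 271.06)
s = I*√2289 (s = √(-2289) = I*√2289 ≈ 47.844*I)
1/(s - J) = 1/(I*√2289 - (46 + 37*√37)) = 1/(I*√2289 + (-46 - 37*√37)) = 1/(-46 - 37*√37 + I*√2289)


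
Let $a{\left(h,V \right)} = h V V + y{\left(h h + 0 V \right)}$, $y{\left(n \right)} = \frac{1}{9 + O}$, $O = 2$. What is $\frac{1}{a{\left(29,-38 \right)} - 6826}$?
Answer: $\frac{11}{385551} \approx 2.8531 \cdot 10^{-5}$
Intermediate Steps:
$y{\left(n \right)} = \frac{1}{11}$ ($y{\left(n \right)} = \frac{1}{9 + 2} = \frac{1}{11}$)
$a{\left(h,V \right)} = \frac{1}{11} + h V^{2}$ ($a{\left(h,V \right)} = h V V + \frac{1}{11} = V h V + \frac{1}{11} = h V^{2} + \frac{1}{11} = \frac{1}{11} + h V^{2}$)
$\frac{1}{a{\left(29,-38 \right)} - 6826} = \frac{1}{\left(\frac{1}{11} + 29 \left(-38\right)^{2}\right) - 6826} = \frac{1}{\left(\frac{1}{11} + 29 \cdot 1444\right) - 6826} = \frac{1}{\left(\frac{1}{11} + 41876\right) - 6826} = \frac{1}{\frac{460637}{11} - 6826} = \frac{1}{\frac{385551}{11}} = \frac{11}{385551}$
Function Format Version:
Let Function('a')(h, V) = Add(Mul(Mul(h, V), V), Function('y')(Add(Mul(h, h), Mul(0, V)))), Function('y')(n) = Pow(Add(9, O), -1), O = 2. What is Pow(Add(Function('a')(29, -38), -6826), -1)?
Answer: Rational(11, 385551) ≈ 2.8531e-5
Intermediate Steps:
Function('y')(n) = Rational(1, 11) (Function('y')(n) = Pow(Add(9, 2), -1) = Pow(11, -1) = Rational(1, 11))
Function('a')(h, V) = Add(Rational(1, 11), Mul(h, Pow(V, 2))) (Function('a')(h, V) = Add(Mul(Mul(h, V), V), Rational(1, 11)) = Add(Mul(Mul(V, h), V), Rational(1, 11)) = Add(Mul(h, Pow(V, 2)), Rational(1, 11)) = Add(Rational(1, 11), Mul(h, Pow(V, 2))))
Pow(Add(Function('a')(29, -38), -6826), -1) = Pow(Add(Add(Rational(1, 11), Mul(29, Pow(-38, 2))), -6826), -1) = Pow(Add(Add(Rational(1, 11), Mul(29, 1444)), -6826), -1) = Pow(Add(Add(Rational(1, 11), 41876), -6826), -1) = Pow(Add(Rational(460637, 11), -6826), -1) = Pow(Rational(385551, 11), -1) = Rational(11, 385551)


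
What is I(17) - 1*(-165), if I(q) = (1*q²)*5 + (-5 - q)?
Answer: 1588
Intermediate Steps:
I(q) = -5 - q + 5*q² (I(q) = q²*5 + (-5 - q) = 5*q² + (-5 - q) = -5 - q + 5*q²)
I(17) - 1*(-165) = (-5 - 1*17 + 5*17²) - 1*(-165) = (-5 - 17 + 5*289) + 165 = (-5 - 17 + 1445) + 165 = 1423 + 165 = 1588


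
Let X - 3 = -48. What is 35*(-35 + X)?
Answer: -2800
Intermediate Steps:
X = -45 (X = 3 - 48 = -45)
35*(-35 + X) = 35*(-35 - 45) = 35*(-80) = -2800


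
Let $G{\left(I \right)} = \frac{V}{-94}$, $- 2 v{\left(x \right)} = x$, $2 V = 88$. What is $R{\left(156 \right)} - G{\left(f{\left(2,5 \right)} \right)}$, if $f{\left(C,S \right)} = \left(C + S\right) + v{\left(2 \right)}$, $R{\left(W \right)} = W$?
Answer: $\frac{7354}{47} \approx 156.47$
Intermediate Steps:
$V = 44$ ($V = \frac{1}{2} \cdot 88 = 44$)
$v{\left(x \right)} = - \frac{x}{2}$
$f{\left(C,S \right)} = -1 + C + S$ ($f{\left(C,S \right)} = \left(C + S\right) - 1 = -1 + C + S$)
$G{\left(I \right)} = - \frac{22}{47}$ ($G{\left(I \right)} = \frac{44}{-94} = 44 \left(- \frac{1}{94}\right) = - \frac{22}{47}$)
$R{\left(156 \right)} - G{\left(f{\left(2,5 \right)} \right)} = 156 - - \frac{22}{47} = 156 + \frac{22}{47} = \frac{7354}{47}$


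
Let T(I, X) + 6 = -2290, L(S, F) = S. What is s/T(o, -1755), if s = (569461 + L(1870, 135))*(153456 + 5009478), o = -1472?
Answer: -210696017511/164 ≈ -1.2847e+9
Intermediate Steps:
s = 2949744245154 (s = (569461 + 1870)*(153456 + 5009478) = 571331*5162934 = 2949744245154)
T(I, X) = -2296 (T(I, X) = -6 - 2290 = -2296)
s/T(o, -1755) = 2949744245154/(-2296) = 2949744245154*(-1/2296) = -210696017511/164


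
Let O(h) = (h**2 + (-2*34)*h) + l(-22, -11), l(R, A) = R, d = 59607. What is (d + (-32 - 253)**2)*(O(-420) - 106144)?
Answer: 13913356608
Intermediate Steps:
O(h) = -22 + h**2 - 68*h (O(h) = (h**2 + (-2*34)*h) - 22 = (h**2 - 68*h) - 22 = -22 + h**2 - 68*h)
(d + (-32 - 253)**2)*(O(-420) - 106144) = (59607 + (-32 - 253)**2)*((-22 + (-420)**2 - 68*(-420)) - 106144) = (59607 + (-285)**2)*((-22 + 176400 + 28560) - 106144) = (59607 + 81225)*(204938 - 106144) = 140832*98794 = 13913356608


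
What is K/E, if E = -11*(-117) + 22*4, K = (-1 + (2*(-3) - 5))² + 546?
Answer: 138/275 ≈ 0.50182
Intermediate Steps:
K = 690 (K = (-1 + (-6 - 5))² + 546 = (-1 - 11)² + 546 = (-12)² + 546 = 144 + 546 = 690)
E = 1375 (E = 1287 + 88 = 1375)
K/E = 690/1375 = 690*(1/1375) = 138/275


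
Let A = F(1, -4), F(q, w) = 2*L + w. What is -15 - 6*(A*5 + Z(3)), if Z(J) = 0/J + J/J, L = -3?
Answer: 279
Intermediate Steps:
F(q, w) = -6 + w (F(q, w) = 2*(-3) + w = -6 + w)
A = -10 (A = -6 - 4 = -10)
Z(J) = 1 (Z(J) = 0 + 1 = 1)
-15 - 6*(A*5 + Z(3)) = -15 - 6*(-10*5 + 1) = -15 - 6*(-50 + 1) = -15 - 6*(-49) = -15 + 294 = 279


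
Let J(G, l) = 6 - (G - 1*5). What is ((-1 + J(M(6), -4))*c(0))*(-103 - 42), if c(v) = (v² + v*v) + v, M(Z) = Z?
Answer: 0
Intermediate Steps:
J(G, l) = 11 - G (J(G, l) = 6 - (G - 5) = 6 - (-5 + G) = 6 + (5 - G) = 11 - G)
c(v) = v + 2*v² (c(v) = (v² + v²) + v = 2*v² + v = v + 2*v²)
((-1 + J(M(6), -4))*c(0))*(-103 - 42) = ((-1 + (11 - 1*6))*(0*(1 + 2*0)))*(-103 - 42) = ((-1 + (11 - 6))*(0*(1 + 0)))*(-145) = ((-1 + 5)*(0*1))*(-145) = (4*0)*(-145) = 0*(-145) = 0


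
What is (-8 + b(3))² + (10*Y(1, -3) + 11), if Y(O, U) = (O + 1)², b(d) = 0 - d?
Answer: 172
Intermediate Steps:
b(d) = -d
Y(O, U) = (1 + O)²
(-8 + b(3))² + (10*Y(1, -3) + 11) = (-8 - 1*3)² + (10*(1 + 1)² + 11) = (-8 - 3)² + (10*2² + 11) = (-11)² + (10*4 + 11) = 121 + (40 + 11) = 121 + 51 = 172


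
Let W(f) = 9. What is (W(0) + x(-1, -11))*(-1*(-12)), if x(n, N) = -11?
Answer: -24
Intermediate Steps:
(W(0) + x(-1, -11))*(-1*(-12)) = (9 - 11)*(-1*(-12)) = -2*12 = -24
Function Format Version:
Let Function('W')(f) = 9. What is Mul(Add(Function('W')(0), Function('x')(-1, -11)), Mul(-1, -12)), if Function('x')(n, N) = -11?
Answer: -24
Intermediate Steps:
Mul(Add(Function('W')(0), Function('x')(-1, -11)), Mul(-1, -12)) = Mul(Add(9, -11), Mul(-1, -12)) = Mul(-2, 12) = -24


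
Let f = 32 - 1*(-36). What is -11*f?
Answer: -748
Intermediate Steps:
f = 68 (f = 32 + 36 = 68)
-11*f = -11*68 = -748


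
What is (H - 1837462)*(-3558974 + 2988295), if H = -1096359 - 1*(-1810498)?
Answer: 641056846317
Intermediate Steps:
H = 714139 (H = -1096359 + 1810498 = 714139)
(H - 1837462)*(-3558974 + 2988295) = (714139 - 1837462)*(-3558974 + 2988295) = -1123323*(-570679) = 641056846317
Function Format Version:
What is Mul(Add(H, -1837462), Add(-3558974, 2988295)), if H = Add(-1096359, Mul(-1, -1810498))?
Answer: 641056846317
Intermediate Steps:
H = 714139 (H = Add(-1096359, 1810498) = 714139)
Mul(Add(H, -1837462), Add(-3558974, 2988295)) = Mul(Add(714139, -1837462), Add(-3558974, 2988295)) = Mul(-1123323, -570679) = 641056846317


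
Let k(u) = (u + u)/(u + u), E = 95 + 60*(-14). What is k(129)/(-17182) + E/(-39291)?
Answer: 12761299/675097962 ≈ 0.018903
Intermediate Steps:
E = -745 (E = 95 - 840 = -745)
k(u) = 1 (k(u) = (2*u)/((2*u)) = (2*u)*(1/(2*u)) = 1)
k(129)/(-17182) + E/(-39291) = 1/(-17182) - 745/(-39291) = 1*(-1/17182) - 745*(-1/39291) = -1/17182 + 745/39291 = 12761299/675097962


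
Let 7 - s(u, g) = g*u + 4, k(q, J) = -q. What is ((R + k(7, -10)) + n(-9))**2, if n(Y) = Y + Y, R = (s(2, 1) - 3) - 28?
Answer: 3025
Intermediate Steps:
s(u, g) = 3 - g*u (s(u, g) = 7 - (g*u + 4) = 7 - (4 + g*u) = 7 + (-4 - g*u) = 3 - g*u)
R = -30 (R = ((3 - 1*1*2) - 3) - 28 = ((3 - 2) - 3) - 28 = (1 - 3) - 28 = -2 - 28 = -30)
n(Y) = 2*Y
((R + k(7, -10)) + n(-9))**2 = ((-30 - 1*7) + 2*(-9))**2 = ((-30 - 7) - 18)**2 = (-37 - 18)**2 = (-55)**2 = 3025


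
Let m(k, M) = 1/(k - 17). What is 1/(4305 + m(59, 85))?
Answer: 42/180811 ≈ 0.00023229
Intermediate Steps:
m(k, M) = 1/(-17 + k)
1/(4305 + m(59, 85)) = 1/(4305 + 1/(-17 + 59)) = 1/(4305 + 1/42) = 1/(180811/42) = 42/180811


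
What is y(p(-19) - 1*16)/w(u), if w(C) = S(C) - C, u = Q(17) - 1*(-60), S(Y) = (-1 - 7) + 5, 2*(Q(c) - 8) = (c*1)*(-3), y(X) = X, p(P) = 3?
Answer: 2/7 ≈ 0.28571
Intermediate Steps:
Q(c) = 8 - 3*c/2 (Q(c) = 8 + ((c*1)*(-3))/2 = 8 + (c*(-3))/2 = 8 + (-3*c)/2 = 8 - 3*c/2)
S(Y) = -3 (S(Y) = -8 + 5 = -3)
u = 85/2 (u = (8 - 3/2*17) - 1*(-60) = (8 - 51/2) + 60 = -35/2 + 60 = 85/2 ≈ 42.500)
w(C) = -3 - C
y(p(-19) - 1*16)/w(u) = (3 - 1*16)/(-3 - 1*85/2) = (3 - 16)/(-3 - 85/2) = -13/(-91/2) = -13*(-2/91) = 2/7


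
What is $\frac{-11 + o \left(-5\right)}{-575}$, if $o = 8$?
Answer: $\frac{51}{575} \approx 0.088696$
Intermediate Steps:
$\frac{-11 + o \left(-5\right)}{-575} = \frac{-11 + 8 \left(-5\right)}{-575} = \left(-11 - 40\right) \left(- \frac{1}{575}\right) = \left(-51\right) \left(- \frac{1}{575}\right) = \frac{51}{575}$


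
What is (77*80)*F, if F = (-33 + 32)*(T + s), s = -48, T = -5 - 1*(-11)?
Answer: 258720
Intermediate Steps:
T = 6 (T = -5 + 11 = 6)
F = 42 (F = (-33 + 32)*(6 - 48) = -1*(-42) = 42)
(77*80)*F = (77*80)*42 = 6160*42 = 258720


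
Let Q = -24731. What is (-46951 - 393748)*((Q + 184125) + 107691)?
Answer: -117704092415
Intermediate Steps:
(-46951 - 393748)*((Q + 184125) + 107691) = (-46951 - 393748)*((-24731 + 184125) + 107691) = -440699*(159394 + 107691) = -440699*267085 = -117704092415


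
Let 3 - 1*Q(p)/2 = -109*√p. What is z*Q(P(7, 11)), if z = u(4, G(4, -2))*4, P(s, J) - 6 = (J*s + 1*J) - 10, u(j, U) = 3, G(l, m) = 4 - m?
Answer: 72 + 5232*√21 ≈ 24048.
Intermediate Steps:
P(s, J) = -4 + J + J*s (P(s, J) = 6 + ((J*s + 1*J) - 10) = 6 + ((J*s + J) - 10) = 6 + ((J + J*s) - 10) = 6 + (-10 + J + J*s) = -4 + J + J*s)
Q(p) = 6 + 218*√p (Q(p) = 6 - (-218)*√p = 6 + 218*√p)
z = 12 (z = 3*4 = 12)
z*Q(P(7, 11)) = 12*(6 + 218*√(-4 + 11 + 11*7)) = 12*(6 + 218*√(-4 + 11 + 77)) = 12*(6 + 218*√84) = 12*(6 + 218*(2*√21)) = 12*(6 + 436*√21) = 72 + 5232*√21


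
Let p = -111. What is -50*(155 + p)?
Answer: -2200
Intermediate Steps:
-50*(155 + p) = -50*(155 - 111) = -50*44 = -2200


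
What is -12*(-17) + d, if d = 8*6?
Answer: 252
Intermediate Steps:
d = 48
-12*(-17) + d = -12*(-17) + 48 = 204 + 48 = 252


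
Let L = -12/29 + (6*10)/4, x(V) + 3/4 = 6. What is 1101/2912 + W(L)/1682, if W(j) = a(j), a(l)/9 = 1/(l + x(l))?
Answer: 1885155/4982432 ≈ 0.37836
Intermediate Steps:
x(V) = 21/4 (x(V) = -3/4 + 6 = 21/4)
a(l) = 9/(21/4 + l) (a(l) = 9/(l + 21/4) = 9/(21/4 + l))
L = 423/29 (L = -12*1/29 + 60*(1/4) = -12/29 + 15 = 423/29 ≈ 14.586)
W(j) = 36/(21 + 4*j)
1101/2912 + W(L)/1682 = 1101/2912 + (36/(21 + 4*(423/29)))/1682 = 1101*(1/2912) + (36/(21 + 1692/29))*(1/1682) = 1101/2912 + (36/(2301/29))*(1/1682) = 1101/2912 + (36*(29/2301))*(1/1682) = 1101/2912 + (348/767)*(1/1682) = 1101/2912 + 6/22243 = 1885155/4982432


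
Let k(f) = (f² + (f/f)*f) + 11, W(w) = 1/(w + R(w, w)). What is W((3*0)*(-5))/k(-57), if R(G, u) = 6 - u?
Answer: 1/19218 ≈ 5.2035e-5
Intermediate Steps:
W(w) = ⅙ (W(w) = 1/(w + (6 - w)) = 1/6 = ⅙)
k(f) = 11 + f + f² (k(f) = (f² + 1*f) + 11 = (f² + f) + 11 = (f + f²) + 11 = 11 + f + f²)
W((3*0)*(-5))/k(-57) = 1/(6*(11 - 57 + (-57)²)) = 1/(6*(11 - 57 + 3249)) = (⅙)/3203 = (⅙)*(1/3203) = 1/19218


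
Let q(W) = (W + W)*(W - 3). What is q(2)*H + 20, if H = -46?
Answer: 204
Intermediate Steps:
q(W) = 2*W*(-3 + W) (q(W) = (2*W)*(-3 + W) = 2*W*(-3 + W))
q(2)*H + 20 = (2*2*(-3 + 2))*(-46) + 20 = (2*2*(-1))*(-46) + 20 = -4*(-46) + 20 = 184 + 20 = 204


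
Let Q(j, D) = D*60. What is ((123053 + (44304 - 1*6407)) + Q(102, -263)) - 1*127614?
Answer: 17556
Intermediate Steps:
Q(j, D) = 60*D
((123053 + (44304 - 1*6407)) + Q(102, -263)) - 1*127614 = ((123053 + (44304 - 1*6407)) + 60*(-263)) - 1*127614 = ((123053 + (44304 - 6407)) - 15780) - 127614 = ((123053 + 37897) - 15780) - 127614 = (160950 - 15780) - 127614 = 145170 - 127614 = 17556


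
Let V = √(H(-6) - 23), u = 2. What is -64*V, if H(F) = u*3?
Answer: -64*I*√17 ≈ -263.88*I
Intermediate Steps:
H(F) = 6 (H(F) = 2*3 = 6)
V = I*√17 (V = √(6 - 23) = √(-17) = I*√17 ≈ 4.1231*I)
-64*V = -64*I*√17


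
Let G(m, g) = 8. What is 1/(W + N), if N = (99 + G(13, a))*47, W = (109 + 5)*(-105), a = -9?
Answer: -1/6941 ≈ -0.00014407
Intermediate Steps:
W = -11970 (W = 114*(-105) = -11970)
N = 5029 (N = (99 + 8)*47 = 107*47 = 5029)
1/(W + N) = 1/(-11970 + 5029) = 1/(-6941) = -1/6941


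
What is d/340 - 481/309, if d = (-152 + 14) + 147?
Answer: -160759/105060 ≈ -1.5302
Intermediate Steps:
d = 9 (d = -138 + 147 = 9)
d/340 - 481/309 = 9/340 - 481/309 = -160759/105060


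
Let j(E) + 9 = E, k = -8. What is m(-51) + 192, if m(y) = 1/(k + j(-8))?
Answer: 4799/25 ≈ 191.96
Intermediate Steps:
j(E) = -9 + E
m(y) = -1/25 (m(y) = 1/(-8 + (-9 - 8)) = 1/(-8 - 17) = 1/(-25) = -1/25)
m(-51) + 192 = -1/25 + 192 = 4799/25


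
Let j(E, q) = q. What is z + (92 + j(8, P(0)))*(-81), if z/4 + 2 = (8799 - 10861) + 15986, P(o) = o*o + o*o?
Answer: 48236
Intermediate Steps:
P(o) = 2*o² (P(o) = o² + o² = 2*o²)
z = 55688 (z = -8 + 4*((8799 - 10861) + 15986) = -8 + 4*(-2062 + 15986) = -8 + 4*13924 = -8 + 55696 = 55688)
z + (92 + j(8, P(0)))*(-81) = 55688 + (92 + 2*0²)*(-81) = 55688 + (92 + 2*0)*(-81) = 55688 + (92 + 0)*(-81) = 55688 + 92*(-81) = 55688 - 7452 = 48236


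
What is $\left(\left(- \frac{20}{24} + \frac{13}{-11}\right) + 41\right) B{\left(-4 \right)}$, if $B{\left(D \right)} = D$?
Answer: $- \frac{5146}{33} \approx -155.94$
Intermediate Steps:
$\left(\left(- \frac{20}{24} + \frac{13}{-11}\right) + 41\right) B{\left(-4 \right)} = \left(\left(- \frac{20}{24} + \frac{13}{-11}\right) + 41\right) \left(-4\right) = \left(\left(\left(-20\right) \frac{1}{24} + 13 \left(- \frac{1}{11}\right)\right) + 41\right) \left(-4\right) = \left(\left(- \frac{5}{6} - \frac{13}{11}\right) + 41\right) \left(-4\right) = \left(- \frac{133}{66} + 41\right) \left(-4\right) = \frac{2573}{66} \left(-4\right) = - \frac{5146}{33}$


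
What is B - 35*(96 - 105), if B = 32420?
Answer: 32735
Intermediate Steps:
B - 35*(96 - 105) = 32420 - 35*(96 - 105) = 32420 - 35*(-9) = 32420 - 1*(-315) = 32420 + 315 = 32735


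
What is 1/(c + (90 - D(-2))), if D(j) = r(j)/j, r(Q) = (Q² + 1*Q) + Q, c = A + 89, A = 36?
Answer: 1/215 ≈ 0.0046512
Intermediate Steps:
c = 125 (c = 36 + 89 = 125)
r(Q) = Q² + 2*Q (r(Q) = (Q² + Q) + Q = (Q + Q²) + Q = Q² + 2*Q)
D(j) = 2 + j (D(j) = (j*(2 + j))/j = 2 + j)
1/(c + (90 - D(-2))) = 1/(125 + (90 - (2 - 2))) = 1/(125 + (90 - 1*0)) = 1/(125 + (90 + 0)) = 1/(125 + 90) = 1/215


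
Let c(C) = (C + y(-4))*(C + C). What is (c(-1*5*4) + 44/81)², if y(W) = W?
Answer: 6053462416/6561 ≈ 9.2264e+5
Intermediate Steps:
c(C) = 2*C*(-4 + C) (c(C) = (C - 4)*(C + C) = (-4 + C)*(2*C) = 2*C*(-4 + C))
(c(-1*5*4) + 44/81)² = (2*(-1*5*4)*(-4 - 1*5*4) + 44/81)² = (2*(-5*4)*(-4 - 5*4) + 44*(1/81))² = (2*(-20)*(-4 - 20) + 44/81)² = (2*(-20)*(-24) + 44/81)² = (960 + 44/81)² = (77804/81)² = 6053462416/6561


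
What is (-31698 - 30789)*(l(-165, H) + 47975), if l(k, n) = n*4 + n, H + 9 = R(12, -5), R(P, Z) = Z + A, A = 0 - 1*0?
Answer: -2993439735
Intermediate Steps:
A = 0 (A = 0 + 0 = 0)
R(P, Z) = Z (R(P, Z) = Z + 0 = Z)
H = -14 (H = -9 - 5 = -14)
l(k, n) = 5*n (l(k, n) = 4*n + n = 5*n)
(-31698 - 30789)*(l(-165, H) + 47975) = (-31698 - 30789)*(5*(-14) + 47975) = -62487*(-70 + 47975) = -62487*47905 = -2993439735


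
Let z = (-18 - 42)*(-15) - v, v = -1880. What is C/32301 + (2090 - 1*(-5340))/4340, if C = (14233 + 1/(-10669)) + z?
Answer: 334828267231/149564806146 ≈ 2.2387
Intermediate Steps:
z = 2780 (z = (-18 - 42)*(-15) - 1*(-1880) = -60*(-15) + 1880 = 900 + 1880 = 2780)
C = 181511696/10669 (C = (14233 + 1/(-10669)) + 2780 = (14233 - 1/10669) + 2780 = 151851876/10669 + 2780 = 181511696/10669 ≈ 17013.)
C/32301 + (2090 - 1*(-5340))/4340 = (181511696/10669)/32301 + (2090 - 1*(-5340))/4340 = (181511696/10669)*(1/32301) + (2090 + 5340)*(1/4340) = 181511696/344619369 + 7430*(1/4340) = 181511696/344619369 + 743/434 = 334828267231/149564806146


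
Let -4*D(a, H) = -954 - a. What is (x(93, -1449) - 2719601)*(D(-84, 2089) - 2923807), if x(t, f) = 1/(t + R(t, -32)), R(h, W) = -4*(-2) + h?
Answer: 3084986802135147/388 ≈ 7.9510e+12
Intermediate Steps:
R(h, W) = 8 + h
x(t, f) = 1/(8 + 2*t) (x(t, f) = 1/(t + (8 + t)) = 1/(8 + 2*t))
D(a, H) = 477/2 + a/4 (D(a, H) = -(-954 - a)/4 = 477/2 + a/4)
(x(93, -1449) - 2719601)*(D(-84, 2089) - 2923807) = (1/(2*(4 + 93)) - 2719601)*((477/2 + (1/4)*(-84)) - 2923807) = ((1/2)/97 - 2719601)*((477/2 - 21) - 2923807) = ((1/2)*(1/97) - 2719601)*(435/2 - 2923807) = (1/194 - 2719601)*(-5847179/2) = -527602593/194*(-5847179/2) = 3084986802135147/388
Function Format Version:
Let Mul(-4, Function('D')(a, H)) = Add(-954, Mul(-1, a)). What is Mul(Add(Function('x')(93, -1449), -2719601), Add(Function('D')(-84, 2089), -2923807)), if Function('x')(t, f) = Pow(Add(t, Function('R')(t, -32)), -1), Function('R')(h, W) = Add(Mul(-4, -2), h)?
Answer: Rational(3084986802135147, 388) ≈ 7.9510e+12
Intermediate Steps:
Function('R')(h, W) = Add(8, h)
Function('x')(t, f) = Pow(Add(8, Mul(2, t)), -1) (Function('x')(t, f) = Pow(Add(t, Add(8, t)), -1) = Pow(Add(8, Mul(2, t)), -1))
Function('D')(a, H) = Add(Rational(477, 2), Mul(Rational(1, 4), a)) (Function('D')(a, H) = Mul(Rational(-1, 4), Add(-954, Mul(-1, a))) = Add(Rational(477, 2), Mul(Rational(1, 4), a)))
Mul(Add(Function('x')(93, -1449), -2719601), Add(Function('D')(-84, 2089), -2923807)) = Mul(Add(Mul(Rational(1, 2), Pow(Add(4, 93), -1)), -2719601), Add(Add(Rational(477, 2), Mul(Rational(1, 4), -84)), -2923807)) = Mul(Add(Mul(Rational(1, 2), Pow(97, -1)), -2719601), Add(Add(Rational(477, 2), -21), -2923807)) = Mul(Add(Mul(Rational(1, 2), Rational(1, 97)), -2719601), Add(Rational(435, 2), -2923807)) = Mul(Add(Rational(1, 194), -2719601), Rational(-5847179, 2)) = Mul(Rational(-527602593, 194), Rational(-5847179, 2)) = Rational(3084986802135147, 388)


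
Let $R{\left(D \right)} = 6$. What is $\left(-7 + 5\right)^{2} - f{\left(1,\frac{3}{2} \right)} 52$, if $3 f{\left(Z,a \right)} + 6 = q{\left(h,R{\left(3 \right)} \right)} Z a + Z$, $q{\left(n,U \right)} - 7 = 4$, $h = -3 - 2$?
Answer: $- \frac{586}{3} \approx -195.33$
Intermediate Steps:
$h = -5$ ($h = -3 - 2 = -5$)
$q{\left(n,U \right)} = 11$ ($q{\left(n,U \right)} = 7 + 4 = 11$)
$f{\left(Z,a \right)} = -2 + \frac{Z}{3} + \frac{11 Z a}{3}$ ($f{\left(Z,a \right)} = -2 + \frac{11 Z a + Z}{3} = -2 + \frac{Z + 11 Z a}{3} = -2 + \left(\frac{Z}{3} + \frac{11 Z a}{3}\right) = -2 + \frac{Z}{3} + \frac{11 Z a}{3}$)
$\left(-7 + 5\right)^{2} - f{\left(1,\frac{3}{2} \right)} 52 = \left(-7 + 5\right)^{2} - \left(-2 + \frac{1}{3} \cdot 1 + \frac{11}{3} \cdot 1 \cdot \frac{3}{2}\right) 52 = \left(-2\right)^{2} - \left(-2 + \frac{1}{3} + \frac{11}{3} \cdot 1 \cdot 3 \cdot \frac{1}{2}\right) 52 = 4 - \left(-2 + \frac{1}{3} + \frac{11}{3} \cdot 1 \cdot \frac{3}{2}\right) 52 = 4 - \left(-2 + \frac{1}{3} + \frac{11}{2}\right) 52 = 4 - \frac{23}{6} \cdot 52 = 4 - \frac{598}{3} = - \frac{586}{3}$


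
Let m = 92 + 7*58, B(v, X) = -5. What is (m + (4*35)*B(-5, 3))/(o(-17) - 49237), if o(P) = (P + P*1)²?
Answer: 202/48081 ≈ 0.0042012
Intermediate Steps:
o(P) = 4*P² (o(P) = (P + P)² = (2*P)² = 4*P²)
m = 498 (m = 92 + 406 = 498)
(m + (4*35)*B(-5, 3))/(o(-17) - 49237) = (498 + (4*35)*(-5))/(4*(-17)² - 49237) = (498 + 140*(-5))/(4*289 - 49237) = (498 - 700)/(1156 - 49237) = -202/(-48081) = -202*(-1/48081) = 202/48081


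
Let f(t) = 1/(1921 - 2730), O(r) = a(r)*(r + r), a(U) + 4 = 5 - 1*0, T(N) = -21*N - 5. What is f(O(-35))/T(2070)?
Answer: 1/35171275 ≈ 2.8432e-8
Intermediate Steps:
T(N) = -5 - 21*N
a(U) = 1 (a(U) = -4 + (5 - 1*0) = -4 + (5 + 0) = -4 + 5 = 1)
O(r) = 2*r (O(r) = 1*(r + r) = 1*(2*r) = 2*r)
f(t) = -1/809 (f(t) = 1/(-809) = -1/809)
f(O(-35))/T(2070) = -1/(809*(-5 - 21*2070)) = -1/(809*(-5 - 43470)) = -1/809/(-43475) = -1/809*(-1/43475) = 1/35171275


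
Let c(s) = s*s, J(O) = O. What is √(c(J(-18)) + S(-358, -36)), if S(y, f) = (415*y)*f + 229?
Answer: √5349073 ≈ 2312.8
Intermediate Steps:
c(s) = s²
S(y, f) = 229 + 415*f*y (S(y, f) = 415*f*y + 229 = 229 + 415*f*y)
√(c(J(-18)) + S(-358, -36)) = √((-18)² + (229 + 415*(-36)*(-358))) = √(324 + (229 + 5348520)) = √(324 + 5348749) = √5349073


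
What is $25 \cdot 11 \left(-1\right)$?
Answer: $-275$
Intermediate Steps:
$25 \cdot 11 \left(-1\right) = 275 \left(-1\right) = -275$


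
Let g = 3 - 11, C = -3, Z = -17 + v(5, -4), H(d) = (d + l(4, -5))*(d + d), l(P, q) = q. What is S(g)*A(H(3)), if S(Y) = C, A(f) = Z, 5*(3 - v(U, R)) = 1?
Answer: 213/5 ≈ 42.600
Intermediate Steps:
v(U, R) = 14/5 (v(U, R) = 3 - ⅕*1 = 3 - ⅕ = 14/5)
H(d) = 2*d*(-5 + d) (H(d) = (d - 5)*(d + d) = (-5 + d)*(2*d) = 2*d*(-5 + d))
Z = -71/5 (Z = -17 + 14/5 = -71/5 ≈ -14.200)
g = -8
A(f) = -71/5
S(Y) = -3
S(g)*A(H(3)) = -3*(-71/5) = 213/5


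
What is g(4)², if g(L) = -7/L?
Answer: 49/16 ≈ 3.0625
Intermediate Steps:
g(4)² = (-7/4)² = 49/16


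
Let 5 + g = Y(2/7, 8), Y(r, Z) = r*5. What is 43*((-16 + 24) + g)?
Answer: 1333/7 ≈ 190.43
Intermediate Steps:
Y(r, Z) = 5*r
g = -25/7 (g = -5 + 5*(2/7) = -5 + 10/7 = -25/7 ≈ -3.5714)
43*((-16 + 24) + g) = 43*((-16 + 24) - 25/7) = 43*(8 - 25/7) = 43*(31/7) = 1333/7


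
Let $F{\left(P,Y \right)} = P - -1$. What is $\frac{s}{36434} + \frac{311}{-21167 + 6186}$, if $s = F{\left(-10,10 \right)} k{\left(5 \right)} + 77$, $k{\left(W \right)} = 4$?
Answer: $- \frac{10716753}{545817754} \approx -0.019634$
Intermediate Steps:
$F{\left(P,Y \right)} = 1 + P$ ($F{\left(P,Y \right)} = P + 1 = 1 + P$)
$s = 41$ ($s = \left(1 - 10\right) 4 + 77 = \left(-9\right) 4 + 77 = -36 + 77 = 41$)
$\frac{s}{36434} + \frac{311}{-21167 + 6186} = \frac{41}{36434} + \frac{311}{-21167 + 6186} = 41 \cdot \frac{1}{36434} + \frac{311}{-14981} = \frac{41}{36434} + 311 \left(- \frac{1}{14981}\right) = \frac{41}{36434} - \frac{311}{14981} = - \frac{10716753}{545817754}$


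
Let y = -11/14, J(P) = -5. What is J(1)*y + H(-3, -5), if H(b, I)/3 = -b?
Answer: 181/14 ≈ 12.929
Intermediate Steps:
H(b, I) = -3*b (H(b, I) = 3*(-b) = -3*b)
y = -11/14 (y = -11*1/14 = -11/14 ≈ -0.78571)
J(1)*y + H(-3, -5) = -5*(-11/14) - 3*(-3) = 55/14 + 9 = 181/14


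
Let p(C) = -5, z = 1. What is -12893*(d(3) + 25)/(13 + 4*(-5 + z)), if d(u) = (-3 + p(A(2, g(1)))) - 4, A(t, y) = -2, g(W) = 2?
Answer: 167609/3 ≈ 55870.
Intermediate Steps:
d(u) = -12 (d(u) = (-3 - 5) - 4 = -8 - 4 = -12)
-12893*(d(3) + 25)/(13 + 4*(-5 + z)) = -12893*(-12 + 25)/(13 + 4*(-5 + 1)) = -167609/(13 + 4*(-4)) = -167609/(13 - 16) = -167609/(-3) = -167609*(-1)/3 = -12893*(-13/3) = 167609/3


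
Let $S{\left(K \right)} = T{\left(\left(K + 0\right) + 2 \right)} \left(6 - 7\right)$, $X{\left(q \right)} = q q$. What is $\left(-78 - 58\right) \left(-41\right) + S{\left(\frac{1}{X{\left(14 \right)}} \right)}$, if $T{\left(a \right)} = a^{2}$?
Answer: $\frac{214053167}{38416} \approx 5572.0$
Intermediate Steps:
$X{\left(q \right)} = q^{2}$
$S{\left(K \right)} = - \left(2 + K\right)^{2}$ ($S{\left(K \right)} = \left(\left(K + 0\right) + 2\right)^{2} \left(6 - 7\right) = \left(K + 2\right)^{2} \left(-1\right) = \left(2 + K\right)^{2} \left(-1\right) = - \left(2 + K\right)^{2}$)
$\left(-78 - 58\right) \left(-41\right) + S{\left(\frac{1}{X{\left(14 \right)}} \right)} = \left(-78 - 58\right) \left(-41\right) - \left(2 + \frac{1}{14^{2}}\right)^{2} = \left(-136\right) \left(-41\right) - \left(2 + \frac{1}{196}\right)^{2} = 5576 - \left(2 + \frac{1}{196}\right)^{2} = 5576 - \left(\frac{393}{196}\right)^{2} = 5576 - \frac{154449}{38416} = \frac{214053167}{38416}$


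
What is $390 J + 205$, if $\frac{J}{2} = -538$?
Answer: $-419435$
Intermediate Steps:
$J = -1076$ ($J = 2 \left(-538\right) = -1076$)
$390 J + 205 = 390 \left(-1076\right) + 205 = -419640 + 205 = -419435$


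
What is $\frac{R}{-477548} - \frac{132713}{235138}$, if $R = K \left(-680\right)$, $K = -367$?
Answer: $- \frac{30514466751}{28072420406} \approx -1.087$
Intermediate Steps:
$R = 249560$ ($R = \left(-367\right) \left(-680\right) = 249560$)
$\frac{R}{-477548} - \frac{132713}{235138} = \frac{249560}{-477548} - \frac{132713}{235138} = 249560 \left(- \frac{1}{477548}\right) - \frac{132713}{235138} = - \frac{62390}{119387} - \frac{132713}{235138} = - \frac{30514466751}{28072420406}$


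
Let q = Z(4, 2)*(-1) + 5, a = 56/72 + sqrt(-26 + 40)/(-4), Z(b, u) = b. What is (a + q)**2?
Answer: 2615/648 - 8*sqrt(14)/9 ≈ 0.70958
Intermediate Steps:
a = 7/9 - sqrt(14)/4 (a = 56*(1/72) + sqrt(14)*(-1/4) = 7/9 - sqrt(14)/4 ≈ -0.15764)
q = 1 (q = 4*(-1) + 5 = -4 + 5 = 1)
(a + q)**2 = ((7/9 - sqrt(14)/4) + 1)**2 = (16/9 - sqrt(14)/4)**2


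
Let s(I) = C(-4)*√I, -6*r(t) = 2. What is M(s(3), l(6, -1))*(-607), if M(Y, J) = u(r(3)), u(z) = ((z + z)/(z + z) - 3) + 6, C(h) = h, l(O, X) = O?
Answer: -2428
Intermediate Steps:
r(t) = -⅓ (r(t) = -⅙*2 = -⅓)
u(z) = 4 (u(z) = ((2*z)/((2*z)) - 3) + 6 = ((2*z)*(1/(2*z)) - 3) + 6 = (1 - 3) + 6 = -2 + 6 = 4)
s(I) = -4*√I
M(Y, J) = 4
M(s(3), l(6, -1))*(-607) = 4*(-607) = -2428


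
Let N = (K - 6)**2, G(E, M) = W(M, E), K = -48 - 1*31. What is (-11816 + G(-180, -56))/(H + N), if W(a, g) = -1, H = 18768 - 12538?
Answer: -101/115 ≈ -0.87826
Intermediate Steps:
H = 6230
K = -79 (K = -48 - 31 = -79)
G(E, M) = -1
N = 7225 (N = (-79 - 6)**2 = (-85)**2 = 7225)
(-11816 + G(-180, -56))/(H + N) = (-11816 - 1)/(6230 + 7225) = -11817/13455 = -11817*1/13455 = -101/115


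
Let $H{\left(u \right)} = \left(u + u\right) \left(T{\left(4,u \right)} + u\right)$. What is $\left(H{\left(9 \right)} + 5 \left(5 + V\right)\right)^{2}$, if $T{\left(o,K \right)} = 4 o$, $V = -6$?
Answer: $198025$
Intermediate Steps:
$H{\left(u \right)} = 2 u \left(16 + u\right)$ ($H{\left(u \right)} = \left(u + u\right) \left(4 \cdot 4 + u\right) = 2 u \left(16 + u\right)$)
$\left(H{\left(9 \right)} + 5 \left(5 + V\right)\right)^{2} = \left(2 \cdot 9 \left(16 + 9\right) + 5 \left(5 - 6\right)\right)^{2} = \left(2 \cdot 9 \cdot 25 + 5 \left(-1\right)\right)^{2} = \left(450 - 5\right)^{2} = 445^{2} = 198025$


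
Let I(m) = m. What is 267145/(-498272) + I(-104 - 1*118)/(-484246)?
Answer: -2809853941/5245352672 ≈ -0.53568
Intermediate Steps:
267145/(-498272) + I(-104 - 1*118)/(-484246) = 267145/(-498272) + (-104 - 1*118)/(-484246) = 267145*(-1/498272) + (-104 - 118)*(-1/484246) = -11615/21664 - 222*(-1/484246) = -11615/21664 + 111/242123 = -2809853941/5245352672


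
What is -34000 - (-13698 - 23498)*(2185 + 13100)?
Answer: 568506860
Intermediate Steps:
-34000 - (-13698 - 23498)*(2185 + 13100) = -34000 - (-37196)*15285 = -34000 - 1*(-568540860) = -34000 + 568540860 = 568506860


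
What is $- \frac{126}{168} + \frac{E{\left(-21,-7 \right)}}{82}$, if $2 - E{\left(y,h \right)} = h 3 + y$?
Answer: $- \frac{35}{164} \approx -0.21341$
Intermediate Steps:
$E{\left(y,h \right)} = 2 - y - 3 h$ ($E{\left(y,h \right)} = 2 - \left(h 3 + y\right) = 2 - \left(3 h + y\right) = 2 - \left(y + 3 h\right) = 2 - y - 3 h$)
$- \frac{126}{168} + \frac{E{\left(-21,-7 \right)}}{82} = - \frac{126}{168} + \frac{2 - -21 - -21}{82} = \left(-126\right) \frac{1}{168} + \left(2 + 21 + 21\right) \frac{1}{82} = - \frac{3}{4} + 44 \cdot \frac{1}{82} = - \frac{3}{4} + \frac{22}{41} = - \frac{35}{164}$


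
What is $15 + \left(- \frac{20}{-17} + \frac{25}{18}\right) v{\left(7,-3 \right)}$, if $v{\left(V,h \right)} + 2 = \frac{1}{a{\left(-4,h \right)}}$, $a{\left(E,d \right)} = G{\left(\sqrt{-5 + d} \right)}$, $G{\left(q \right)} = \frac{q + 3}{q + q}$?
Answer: $\frac{3550}{289} + \frac{1570 i \sqrt{2}}{867} \approx 12.284 + 2.5609 i$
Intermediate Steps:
$G{\left(q \right)} = \frac{3 + q}{2 q}$
$a{\left(E,d \right)} = \frac{3 + \sqrt{-5 + d}}{2 \sqrt{-5 + d}}$
$v{\left(V,h \right)} = -2 + \frac{1}{\frac{1}{2} + \frac{3}{2 \sqrt{-5 + h}}}$
$15 + \left(- \frac{20}{-17} + \frac{25}{18}\right) v{\left(7,-3 \right)} = 15 + \left(- \frac{20}{-17} + \frac{25}{18}\right) \left(- \frac{6}{3 + \sqrt{-5 - 3}}\right) = 15 + \left(\left(-20\right) \left(- \frac{1}{17}\right) + 25 \cdot \frac{1}{18}\right) \left(- \frac{6}{3 + \sqrt{-8}}\right) = 15 + \left(\frac{20}{17} + \frac{25}{18}\right) \left(- \frac{6}{3 + 2 i \sqrt{2}}\right) = 15 + \frac{785 \left(- \frac{6}{3 + 2 i \sqrt{2}}\right)}{306} = 15 - \frac{785}{51 \left(3 + 2 i \sqrt{2}\right)}$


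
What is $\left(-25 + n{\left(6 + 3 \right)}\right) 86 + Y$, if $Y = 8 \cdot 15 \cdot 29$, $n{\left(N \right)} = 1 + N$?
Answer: $2190$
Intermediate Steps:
$Y = 3480$ ($Y = 120 \cdot 29 = 3480$)
$\left(-25 + n{\left(6 + 3 \right)}\right) 86 + Y = \left(-25 + \left(1 + \left(6 + 3\right)\right)\right) 86 + 3480 = \left(-25 + \left(1 + 9\right)\right) 86 + 3480 = \left(-25 + 10\right) 86 + 3480 = \left(-15\right) 86 + 3480 = -1290 + 3480 = 2190$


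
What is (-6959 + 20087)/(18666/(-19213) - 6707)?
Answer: -252228264/128880257 ≈ -1.9571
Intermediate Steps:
(-6959 + 20087)/(18666/(-19213) - 6707) = 13128/(18666*(-1/19213) - 6707) = 13128/(-18666/19213 - 6707) = 13128/(-128880257/19213) = 13128*(-19213/128880257) = -252228264/128880257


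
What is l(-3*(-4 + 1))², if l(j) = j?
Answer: 81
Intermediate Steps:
l(-3*(-4 + 1))² = (-3*(-4 + 1))² = (-3*(-3))² = 9² = 81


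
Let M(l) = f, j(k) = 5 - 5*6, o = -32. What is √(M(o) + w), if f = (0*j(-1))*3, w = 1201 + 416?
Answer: 7*√33 ≈ 40.212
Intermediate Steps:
w = 1617
j(k) = -25 (j(k) = 5 - 30 = -25)
f = 0 (f = (0*(-25))*3 = 0*3 = 0)
M(l) = 0
√(M(o) + w) = √(0 + 1617) = √1617 = 7*√33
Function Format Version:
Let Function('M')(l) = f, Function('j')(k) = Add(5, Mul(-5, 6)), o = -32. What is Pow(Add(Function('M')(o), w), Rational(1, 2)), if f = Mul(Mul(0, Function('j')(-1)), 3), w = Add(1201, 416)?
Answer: Mul(7, Pow(33, Rational(1, 2))) ≈ 40.212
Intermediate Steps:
w = 1617
Function('j')(k) = -25 (Function('j')(k) = Add(5, -30) = -25)
f = 0 (f = Mul(Mul(0, -25), 3) = Mul(0, 3) = 0)
Function('M')(l) = 0
Pow(Add(Function('M')(o), w), Rational(1, 2)) = Pow(Add(0, 1617), Rational(1, 2)) = Pow(1617, Rational(1, 2)) = Mul(7, Pow(33, Rational(1, 2)))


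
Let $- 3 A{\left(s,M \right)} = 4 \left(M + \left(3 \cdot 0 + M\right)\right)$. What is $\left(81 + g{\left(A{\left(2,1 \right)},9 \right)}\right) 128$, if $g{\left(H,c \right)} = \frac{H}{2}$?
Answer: $\frac{30592}{3} \approx 10197.0$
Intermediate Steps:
$A{\left(s,M \right)} = - \frac{8 M}{3}$ ($A{\left(s,M \right)} = - \frac{4 \left(M + \left(3 \cdot 0 + M\right)\right)}{3} = - \frac{4 \left(M + \left(0 + M\right)\right)}{3} = - \frac{4 \left(M + M\right)}{3} = - \frac{4 \cdot 2 M}{3} = - \frac{8 M}{3}$)
$g{\left(H,c \right)} = \frac{H}{2}$ ($g{\left(H,c \right)} = H \frac{1}{2} = \frac{H}{2}$)
$\left(81 + g{\left(A{\left(2,1 \right)},9 \right)}\right) 128 = \left(81 + \frac{\left(- \frac{8}{3}\right) 1}{2}\right) 128 = \left(81 + \frac{1}{2} \left(- \frac{8}{3}\right)\right) 128 = \left(81 - \frac{4}{3}\right) 128 = \frac{239}{3} \cdot 128 = \frac{30592}{3}$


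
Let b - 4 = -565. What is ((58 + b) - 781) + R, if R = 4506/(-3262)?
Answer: -2096457/1631 ≈ -1285.4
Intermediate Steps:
b = -561 (b = 4 - 565 = -561)
R = -2253/1631 (R = 4506*(-1/3262) = -2253/1631 ≈ -1.3814)
((58 + b) - 781) + R = ((58 - 561) - 781) - 2253/1631 = (-503 - 781) - 2253/1631 = -1284 - 2253/1631 = -2096457/1631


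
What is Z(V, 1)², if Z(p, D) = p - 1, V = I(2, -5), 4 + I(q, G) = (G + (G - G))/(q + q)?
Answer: 625/16 ≈ 39.063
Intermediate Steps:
I(q, G) = -4 + G/(2*q) (I(q, G) = -4 + (G + (G - G))/(q + q) = -4 + (G + 0)/((2*q)) = -4 + G*(1/(2*q)) = -4 + G/(2*q))
V = -21/4 (V = -4 + (½)*(-5)/2 = -4 + (½)*(-5)*(½) = -4 - 5/4 = -21/4 ≈ -5.2500)
Z(p, D) = -1 + p
Z(V, 1)² = (-1 - 21/4)² = (-25/4)² = 625/16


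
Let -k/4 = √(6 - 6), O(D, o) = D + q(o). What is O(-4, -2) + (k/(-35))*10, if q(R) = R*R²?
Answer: -12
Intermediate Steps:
q(R) = R³
O(D, o) = D + o³
k = 0 (k = -4*√(6 - 6) = -4*√0 = -4*0 = 0)
O(-4, -2) + (k/(-35))*10 = (-4 + (-2)³) + (0/(-35))*10 = (-4 - 8) + (0*(-1/35))*10 = -12 + 0*10 = -12 + 0 = -12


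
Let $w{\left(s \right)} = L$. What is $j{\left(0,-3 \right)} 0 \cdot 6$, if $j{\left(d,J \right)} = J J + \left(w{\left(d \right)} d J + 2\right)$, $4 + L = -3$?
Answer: $0$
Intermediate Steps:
$L = -7$ ($L = -4 - 3 = -7$)
$w{\left(s \right)} = -7$
$j{\left(d,J \right)} = 2 + J^{2} - 7 J d$ ($j{\left(d,J \right)} = J J + \left(- 7 d J + 2\right) = J^{2} - \left(-2 + 7 J d\right) = 2 + J^{2} - 7 J d$)
$j{\left(0,-3 \right)} 0 \cdot 6 = \left(2 + \left(-3\right)^{2} - \left(-21\right) 0\right) 0 \cdot 6 = \left(2 + 9 + 0\right) 0 \cdot 6 = 11 \cdot 0 \cdot 6 = 0 \cdot 6 = 0$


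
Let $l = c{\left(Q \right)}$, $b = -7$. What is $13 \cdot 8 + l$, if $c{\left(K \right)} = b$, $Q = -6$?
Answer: $97$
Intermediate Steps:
$c{\left(K \right)} = -7$
$l = -7$
$13 \cdot 8 + l = 13 \cdot 8 - 7 = 104 - 7 = 97$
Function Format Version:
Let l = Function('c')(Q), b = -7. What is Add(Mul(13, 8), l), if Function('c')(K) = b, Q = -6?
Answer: 97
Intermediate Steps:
Function('c')(K) = -7
l = -7
Add(Mul(13, 8), l) = Add(Mul(13, 8), -7) = Add(104, -7) = 97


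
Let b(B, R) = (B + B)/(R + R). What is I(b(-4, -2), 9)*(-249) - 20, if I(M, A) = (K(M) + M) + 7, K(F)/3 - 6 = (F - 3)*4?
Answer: -3755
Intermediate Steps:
b(B, R) = B/R (b(B, R) = (2*B)/((2*R)) = (2*B)*(1/(2*R)) = B/R)
K(F) = -18 + 12*F (K(F) = 18 + 3*((F - 3)*4) = 18 + 3*((-3 + F)*4) = 18 + 3*(-12 + 4*F) = 18 + (-36 + 12*F) = -18 + 12*F)
I(M, A) = -11 + 13*M (I(M, A) = ((-18 + 12*M) + M) + 7 = (-18 + 13*M) + 7 = -11 + 13*M)
I(b(-4, -2), 9)*(-249) - 20 = (-11 + 13*(-4/(-2)))*(-249) - 20 = (-11 + 13*(-4*(-½)))*(-249) - 20 = (-11 + 13*2)*(-249) - 20 = (-11 + 26)*(-249) - 20 = 15*(-249) - 20 = -3735 - 20 = -3755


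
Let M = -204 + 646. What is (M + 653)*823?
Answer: 901185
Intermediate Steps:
M = 442
(M + 653)*823 = (442 + 653)*823 = 1095*823 = 901185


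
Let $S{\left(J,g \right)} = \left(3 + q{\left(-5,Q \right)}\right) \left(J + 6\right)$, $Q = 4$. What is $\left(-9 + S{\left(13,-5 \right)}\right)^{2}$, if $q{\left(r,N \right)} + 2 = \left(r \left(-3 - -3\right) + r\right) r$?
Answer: $235225$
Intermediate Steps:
$q{\left(r,N \right)} = -2 + r^{2}$ ($q{\left(r,N \right)} = -2 + \left(r \left(-3 - -3\right) + r\right) r = -2 + \left(r \left(-3 + 3\right) + r\right) r = -2 + \left(r 0 + r\right) r = -2 + \left(0 + r\right) r = -2 + r r = -2 + r^{2}$)
$S{\left(J,g \right)} = 156 + 26 J$ ($S{\left(J,g \right)} = \left(3 - \left(2 - \left(-5\right)^{2}\right)\right) \left(J + 6\right) = \left(3 + \left(-2 + 25\right)\right) \left(6 + J\right) = \left(3 + 23\right) \left(6 + J\right) = 26 \left(6 + J\right) = 156 + 26 J$)
$\left(-9 + S{\left(13,-5 \right)}\right)^{2} = \left(-9 + \left(156 + 26 \cdot 13\right)\right)^{2} = \left(-9 + \left(156 + 338\right)\right)^{2} = \left(-9 + 494\right)^{2} = 485^{2} = 235225$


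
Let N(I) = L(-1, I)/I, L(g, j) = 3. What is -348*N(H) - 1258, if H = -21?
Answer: -8458/7 ≈ -1208.3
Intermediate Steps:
N(I) = 3/I
-348*N(H) - 1258 = -1044/(-21) - 1258 = -1044*(-1)/21 - 1258 = -348*(-⅐) - 1258 = 348/7 - 1258 = -8458/7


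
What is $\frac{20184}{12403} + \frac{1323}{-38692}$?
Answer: $\frac{764550159}{479896876} \approx 1.5932$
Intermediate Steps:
$\frac{20184}{12403} + \frac{1323}{-38692} = 20184 \cdot \frac{1}{12403} + 1323 \left(- \frac{1}{38692}\right) = \frac{20184}{12403} - \frac{1323}{38692} = \frac{764550159}{479896876}$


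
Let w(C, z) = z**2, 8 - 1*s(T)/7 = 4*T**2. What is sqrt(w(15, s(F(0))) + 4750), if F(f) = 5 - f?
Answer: sqrt(419486) ≈ 647.68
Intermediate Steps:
s(T) = 56 - 28*T**2
sqrt(w(15, s(F(0))) + 4750) = sqrt((56 - 28*(5 - 1*0)**2)**2 + 4750) = sqrt((56 - 28*(5 + 0)**2)**2 + 4750) = sqrt((56 - 28*5**2)**2 + 4750) = sqrt((56 - 28*25)**2 + 4750) = sqrt((56 - 700)**2 + 4750) = sqrt((-644)**2 + 4750) = sqrt(414736 + 4750) = sqrt(419486)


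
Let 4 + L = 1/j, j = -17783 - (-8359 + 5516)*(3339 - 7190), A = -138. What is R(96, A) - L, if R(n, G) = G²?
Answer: 208883720449/10966176 ≈ 19048.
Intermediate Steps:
j = -10966176 (j = -17783 - (-2843)*(-3851) = -17783 - 1*10948393 = -17783 - 10948393 = -10966176)
L = -43864705/10966176 (L = -4 + 1/(-10966176) = -4 - 1/10966176 = -43864705/10966176 ≈ -4.0000)
R(96, A) - L = (-138)² - 1*(-43864705/10966176) = 19044 + 43864705/10966176 = 208883720449/10966176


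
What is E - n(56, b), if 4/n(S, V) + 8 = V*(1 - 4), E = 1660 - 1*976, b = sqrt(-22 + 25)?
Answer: 25340/37 - 12*sqrt(3)/37 ≈ 684.30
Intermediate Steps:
b = sqrt(3) ≈ 1.7320
E = 684 (E = 1660 - 976 = 684)
n(S, V) = 4/(-8 - 3*V) (n(S, V) = 4/(-8 + V*(1 - 4)) = 4/(-8 + V*(-3)) = 4/(-8 - 3*V))
E - n(56, b) = 684 - (-4)/(8 + 3*sqrt(3)) = 684 + 4/(8 + 3*sqrt(3))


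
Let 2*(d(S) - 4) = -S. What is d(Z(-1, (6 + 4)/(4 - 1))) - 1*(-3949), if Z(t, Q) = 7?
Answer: 7899/2 ≈ 3949.5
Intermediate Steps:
d(S) = 4 - S/2 (d(S) = 4 + (-S)/2 = 4 - S/2)
d(Z(-1, (6 + 4)/(4 - 1))) - 1*(-3949) = (4 - ½*7) - 1*(-3949) = (4 - 7/2) + 3949 = ½ + 3949 = 7899/2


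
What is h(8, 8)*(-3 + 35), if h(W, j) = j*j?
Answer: 2048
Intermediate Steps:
h(W, j) = j²
h(8, 8)*(-3 + 35) = 8²*(-3 + 35) = 64*32 = 2048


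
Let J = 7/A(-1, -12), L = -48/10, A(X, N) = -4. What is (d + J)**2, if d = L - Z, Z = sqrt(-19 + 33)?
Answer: 22761/400 + 131*sqrt(14)/10 ≈ 105.92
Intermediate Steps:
L = -24/5 (L = -48*1/10 = -24/5 ≈ -4.8000)
Z = sqrt(14) ≈ 3.7417
J = -7/4 (J = 7/(-4) = 7*(-1/4) = -7/4 ≈ -1.7500)
d = -24/5 - sqrt(14) ≈ -8.5417
(d + J)**2 = ((-24/5 - sqrt(14)) - 7/4)**2 = (-131/20 - sqrt(14))**2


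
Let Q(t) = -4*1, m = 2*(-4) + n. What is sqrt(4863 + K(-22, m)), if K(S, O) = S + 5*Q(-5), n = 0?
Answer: sqrt(4821) ≈ 69.433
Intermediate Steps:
m = -8 (m = 2*(-4) + 0 = -8 + 0 = -8)
Q(t) = -4
K(S, O) = -20 + S (K(S, O) = S + 5*(-4) = S - 20 = -20 + S)
sqrt(4863 + K(-22, m)) = sqrt(4863 + (-20 - 22)) = sqrt(4863 - 42) = sqrt(4821)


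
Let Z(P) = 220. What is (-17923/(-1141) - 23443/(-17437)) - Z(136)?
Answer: -576823418/2842231 ≈ -202.95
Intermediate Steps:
(-17923/(-1141) - 23443/(-17437)) - Z(136) = (-17923/(-1141) - 23443/(-17437)) - 1*220 = (-17923*(-1/1141) - 23443*(-1/17437)) - 220 = (17923/1141 + 3349/2491) - 220 = 48467402/2842231 - 220 = -576823418/2842231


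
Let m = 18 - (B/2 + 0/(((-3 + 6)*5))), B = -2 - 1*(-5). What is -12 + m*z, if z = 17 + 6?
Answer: 735/2 ≈ 367.50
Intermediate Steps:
B = 3 (B = -2 + 5 = 3)
z = 23
m = 33/2 (m = 18 - (3/2 + 0/(((-3 + 6)*5))) = 18 - (3*(1/2) + 0/((3*5))) = 18 - (3/2 + 0/15) = 18 - (3/2 + 0*(1/15)) = 18 - (3/2 + 0) = 18 - 1*3/2 = 18 - 3/2 = 33/2 ≈ 16.500)
-12 + m*z = -12 + (33/2)*23 = -12 + 759/2 = 735/2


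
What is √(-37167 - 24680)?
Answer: I*√61847 ≈ 248.69*I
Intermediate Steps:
√(-37167 - 24680) = √(-61847) = I*√61847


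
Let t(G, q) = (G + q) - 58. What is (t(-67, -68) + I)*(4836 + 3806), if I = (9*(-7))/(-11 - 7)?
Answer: -1637659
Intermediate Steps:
t(G, q) = -58 + G + q
I = 7/2 (I = -63/(-18) = -63*(-1/18) = 7/2 ≈ 3.5000)
(t(-67, -68) + I)*(4836 + 3806) = ((-58 - 67 - 68) + 7/2)*(4836 + 3806) = (-193 + 7/2)*8642 = -379/2*8642 = -1637659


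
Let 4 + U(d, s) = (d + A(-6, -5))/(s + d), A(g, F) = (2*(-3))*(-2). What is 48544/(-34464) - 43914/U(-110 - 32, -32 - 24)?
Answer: 4681740295/356487 ≈ 13133.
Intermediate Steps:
A(g, F) = 12 (A(g, F) = -6*(-2) = 12)
U(d, s) = -4 + (12 + d)/(d + s) (U(d, s) = -4 + (d + 12)/(s + d) = -4 + (12 + d)/(d + s))
48544/(-34464) - 43914/U(-110 - 32, -32 - 24) = 48544/(-34464) - 43914*((-110 - 32) + (-32 - 24))/(12 - 4*(-32 - 24) - 3*(-110 - 32)) = 48544*(-1/34464) - 43914*(-142 - 56)/(12 - 4*(-56) - 3*(-142)) = -1517/1077 - 43914*(-198/(12 + 224 + 426)) = -1517/1077 - 43914/((-1/198*662)) = -1517/1077 - 43914/(-331/99) = -1517/1077 - 43914*(-99/331) = -1517/1077 + 4347486/331 = 4681740295/356487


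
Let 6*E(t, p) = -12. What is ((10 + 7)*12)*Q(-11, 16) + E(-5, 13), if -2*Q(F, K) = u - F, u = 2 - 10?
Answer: -308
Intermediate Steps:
E(t, p) = -2 (E(t, p) = (⅙)*(-12) = -2)
u = -8
Q(F, K) = 4 + F/2 (Q(F, K) = -(-8 - F)/2 = 4 + F/2)
((10 + 7)*12)*Q(-11, 16) + E(-5, 13) = ((10 + 7)*12)*(4 + (½)*(-11)) - 2 = (17*12)*(4 - 11/2) - 2 = 204*(-3/2) - 2 = -306 - 2 = -308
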